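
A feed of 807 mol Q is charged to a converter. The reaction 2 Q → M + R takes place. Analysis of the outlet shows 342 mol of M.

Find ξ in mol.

For M: n = n₀ + 1ξ → 342 = 0 + 1ξ, giving ξ = 342 mol.
Outlet amounts (n = n₀ + ν ξ):
  Q: 807 − 2(342) = 123
  M: 0 + 1(342) = 342
  R: 0 + 1(342) = 342

ξ = 342 mol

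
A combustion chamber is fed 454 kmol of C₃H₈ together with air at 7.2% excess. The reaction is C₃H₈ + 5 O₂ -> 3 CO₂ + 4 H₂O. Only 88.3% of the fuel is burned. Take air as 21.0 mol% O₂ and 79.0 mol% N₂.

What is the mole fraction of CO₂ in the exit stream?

0.0967

Stoichiometric O₂ = 5 × 454 = 2270 kmol; O₂ fed = 2270 × 1.072 = 2433 kmol.
N₂ fed = 2433 × 79/21 = 9154 kmol.
Fuel reacted = 0.883 × 454 → ξ = 400.9 kmol.
Outlet (n = n₀ + ν ξ):
  C₃H₈: 454 − 1(400.9) = 53.12
  O₂: 2433 − 5(400.9) = 429
  N₂: 9154 (inert)
  CO₂: 0 + 3(400.9) = 1203
  H₂O: 0 + 4(400.9) = 1604
Total out = 12440 kmol; y_CO₂ = 1203 / 12440 = 0.09665.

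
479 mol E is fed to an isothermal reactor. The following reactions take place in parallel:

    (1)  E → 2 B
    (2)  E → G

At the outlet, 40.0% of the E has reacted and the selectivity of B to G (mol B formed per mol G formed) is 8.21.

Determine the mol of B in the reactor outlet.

Conversion of E: E consumed = 0.4 × 479 = 191.6 mol = 1ξ₁ + 1ξ₂.
Selectivity: 2ξ₁ / (1ξ₂) = 8.21 → ξ₁ = 4.105 ξ₂.
Substitute: (1·4.105 + 1) ξ₂ = 191.6 → ξ₂ = 37.53 mol, ξ₁ = 154.1 mol.
Outlet amounts (n = n₀ + Σ ν·ξ):
  E: 479 − 1(154.1) − 1(37.53) = 287.4
  B: 0 + 2(154.1) = 308.1
  G: 0 + 1(37.53) = 37.53

308 mol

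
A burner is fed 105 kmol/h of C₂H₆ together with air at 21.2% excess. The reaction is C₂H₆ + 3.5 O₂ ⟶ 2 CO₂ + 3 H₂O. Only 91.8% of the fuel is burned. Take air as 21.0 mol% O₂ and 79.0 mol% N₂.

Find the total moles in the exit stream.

2270 kmol/h

Stoichiometric O₂ = 3.5 × 105 = 367.5 kmol/h; O₂ fed = 367.5 × 1.212 = 445.4 kmol/h.
N₂ fed = 445.4 × 79/21 = 1676 kmol/h.
Fuel reacted = 0.918 × 105 → ξ = 96.39 kmol/h.
Outlet (n = n₀ + ν ξ):
  C₂H₆: 105 − 1(96.39) = 8.61
  O₂: 445.4 − 3.5(96.39) = 108
  N₂: 1676 (inert)
  CO₂: 0 + 2(96.39) = 192.8
  H₂O: 0 + 3(96.39) = 289.2
Total out = 8.61 + 108 + 1676 + 192.8 + 289.2 = 2274 kmol/h.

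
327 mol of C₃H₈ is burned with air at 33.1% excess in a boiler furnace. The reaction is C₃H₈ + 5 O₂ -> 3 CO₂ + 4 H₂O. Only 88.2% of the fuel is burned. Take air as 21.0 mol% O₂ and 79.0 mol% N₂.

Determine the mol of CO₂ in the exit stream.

865 mol

Stoichiometric O₂ = 5 × 327 = 1635 mol; O₂ fed = 1635 × 1.331 = 2176 mol.
N₂ fed = 2176 × 79/21 = 8187 mol.
Fuel reacted = 0.882 × 327 → ξ = 288.4 mol.
Outlet (n = n₀ + ν ξ):
  C₃H₈: 327 − 1(288.4) = 38.59
  O₂: 2176 − 5(288.4) = 734.1
  N₂: 8187 (inert)
  CO₂: 0 + 3(288.4) = 865.2
  H₂O: 0 + 4(288.4) = 1154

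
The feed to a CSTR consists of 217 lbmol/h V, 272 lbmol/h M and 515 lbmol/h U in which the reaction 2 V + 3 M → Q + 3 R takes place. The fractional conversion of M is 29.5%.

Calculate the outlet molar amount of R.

M reacted = 0.295 × 272 = 80.24 lbmol/h; ν_M = −3, so ξ = 80.24/3 = 26.75 lbmol/h.
Outlet amounts (n = n₀ + ν ξ):
  V: 217 − 2(26.75) = 163.5
  M: 272 − 3(26.75) = 191.8
  Q: 0 + 1(26.75) = 26.75
  R: 0 + 3(26.75) = 80.24
  U: 515 (inert)

80.2 lbmol/h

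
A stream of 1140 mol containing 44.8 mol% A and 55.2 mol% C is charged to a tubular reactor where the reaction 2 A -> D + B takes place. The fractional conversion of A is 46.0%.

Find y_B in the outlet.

A reacted = 0.46 × 510.7 = 234.9 mol; ν_A = −2, so ξ = 234.9/2 = 117.5 mol.
Outlet amounts (n = n₀ + ν ξ):
  A: 510.7 − 2(117.5) = 275.8
  D: 0 + 1(117.5) = 117.5
  B: 0 + 1(117.5) = 117.5
  C: 629.3 (inert)
Total out = 1140 mol; y_B = 117.5 / 1140 = 0.103.

0.103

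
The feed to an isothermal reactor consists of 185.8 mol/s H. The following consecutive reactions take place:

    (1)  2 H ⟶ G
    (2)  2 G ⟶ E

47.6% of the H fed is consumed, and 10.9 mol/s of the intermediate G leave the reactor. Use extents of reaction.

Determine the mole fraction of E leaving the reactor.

Conversion of H: H consumed = 2ξ₁ = 0.476 × 185.8 → ξ₁ = 44.22 mol/s.
G balance: n_G = 0 + 1ξ₁ − 2ξ₂ = 10.9 → ξ₂ = (1·44.22 − 10.9)/2 = 16.66 mol/s.
Outlet amounts (n = n₀ + Σ ν·ξ):
  H: 185.8 − 2(44.22) = 97.36
  G: 0 + 1(44.22) − 2(16.66) = 10.9
  E: 0 + 1(16.66) = 16.66
Total out = 124.9 mol/s; y_E = 16.66 / 124.9 = 0.1334.

0.133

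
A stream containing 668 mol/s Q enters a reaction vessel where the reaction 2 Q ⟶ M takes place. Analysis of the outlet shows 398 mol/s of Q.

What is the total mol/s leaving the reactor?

For Q: n = n₀ − 2ξ → 398 = 668 − 2ξ, giving ξ = 135 mol/s.
Outlet amounts (n = n₀ + ν ξ):
  Q: 668 − 2(135) = 398
  M: 0 + 1(135) = 135
Total out = 398 + 135 = 533 mol/s.

533 mol/s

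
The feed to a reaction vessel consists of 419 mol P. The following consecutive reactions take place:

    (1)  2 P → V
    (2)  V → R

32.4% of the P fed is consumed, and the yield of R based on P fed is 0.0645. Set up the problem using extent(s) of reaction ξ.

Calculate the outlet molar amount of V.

40.9 mol

Conversion of P: P consumed = 2ξ₁ = 0.324 × 419 → ξ₁ = 67.88 mol.
Yield of R: 1ξ₂ / 419 = 0.0645 → ξ₂ = 27.03 mol.
Outlet amounts (n = n₀ + Σ ν·ξ):
  P: 419 − 2(67.88) = 283.2
  V: 0 + 1(67.88) − 1(27.03) = 40.85
  R: 0 + 1(27.03) = 27.03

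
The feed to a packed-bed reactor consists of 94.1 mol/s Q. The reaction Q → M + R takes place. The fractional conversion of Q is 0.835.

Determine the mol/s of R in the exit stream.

Q reacted = 0.835 × 94.1 = 78.57 mol/s; ν_Q = −1, so ξ = 78.57/1 = 78.57 mol/s.
Outlet amounts (n = n₀ + ν ξ):
  Q: 94.1 − 1(78.57) = 15.53
  M: 0 + 1(78.57) = 78.57
  R: 0 + 1(78.57) = 78.57

78.6 mol/s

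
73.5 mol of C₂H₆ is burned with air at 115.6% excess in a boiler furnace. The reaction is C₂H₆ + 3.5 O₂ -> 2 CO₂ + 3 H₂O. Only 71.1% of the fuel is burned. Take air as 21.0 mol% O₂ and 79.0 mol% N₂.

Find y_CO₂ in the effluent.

Stoichiometric O₂ = 3.5 × 73.5 = 257.2 mol; O₂ fed = 257.2 × 2.156 = 554.6 mol.
N₂ fed = 554.6 × 79/21 = 2086 mol.
Fuel reacted = 0.711 × 73.5 → ξ = 52.26 mol.
Outlet (n = n₀ + ν ξ):
  C₂H₆: 73.5 − 1(52.26) = 21.24
  O₂: 554.6 − 3.5(52.26) = 371.7
  N₂: 2086 (inert)
  CO₂: 0 + 2(52.26) = 104.5
  H₂O: 0 + 3(52.26) = 156.8
Total out = 2741 mol; y_CO₂ = 104.5 / 2741 = 0.03813.

0.0381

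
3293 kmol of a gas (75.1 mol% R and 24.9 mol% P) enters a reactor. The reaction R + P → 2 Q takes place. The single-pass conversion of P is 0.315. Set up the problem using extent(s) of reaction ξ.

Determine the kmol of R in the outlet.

P reacted = 0.315 × 820 = 258.3 kmol; ν_P = −1, so ξ = 258.3/1 = 258.3 kmol.
Outlet amounts (n = n₀ + ν ξ):
  R: 2473 − 1(258.3) = 2215
  P: 820 − 1(258.3) = 561.7
  Q: 0 + 2(258.3) = 516.6

2210 kmol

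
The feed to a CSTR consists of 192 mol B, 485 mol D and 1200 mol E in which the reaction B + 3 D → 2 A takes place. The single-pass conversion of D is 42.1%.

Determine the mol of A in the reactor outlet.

D reacted = 0.421 × 485 = 204.2 mol; ν_D = −3, so ξ = 204.2/3 = 68.06 mol.
Outlet amounts (n = n₀ + ν ξ):
  B: 192 − 1(68.06) = 123.9
  D: 485 − 3(68.06) = 280.8
  A: 0 + 2(68.06) = 136.1
  E: 1200 (inert)

136 mol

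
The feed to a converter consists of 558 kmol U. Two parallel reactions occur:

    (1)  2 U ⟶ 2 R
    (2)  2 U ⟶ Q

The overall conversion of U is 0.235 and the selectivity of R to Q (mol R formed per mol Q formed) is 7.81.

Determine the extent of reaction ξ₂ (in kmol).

ξ₂ = 13.4 kmol

Conversion of U: U consumed = 0.235 × 558 = 131.1 kmol = 2ξ₁ + 2ξ₂.
Selectivity: 2ξ₁ / (1ξ₂) = 7.81 → ξ₁ = 3.905 ξ₂.
Substitute: (2·3.905 + 2) ξ₂ = 131.1 → ξ₂ = 13.37 kmol, ξ₁ = 52.2 kmol.
Outlet amounts (n = n₀ + Σ ν·ξ):
  U: 558 − 2(52.2) − 2(13.37) = 426.9
  R: 0 + 2(52.2) = 104.4
  Q: 0 + 1(13.37) = 13.37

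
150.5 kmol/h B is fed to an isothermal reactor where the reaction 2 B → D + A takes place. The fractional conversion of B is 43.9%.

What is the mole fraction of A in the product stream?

0.22

B reacted = 0.439 × 150.5 = 66.07 kmol/h; ν_B = −2, so ξ = 66.07/2 = 33.03 kmol/h.
Outlet amounts (n = n₀ + ν ξ):
  B: 150.5 − 2(33.03) = 84.43
  D: 0 + 1(33.03) = 33.03
  A: 0 + 1(33.03) = 33.03
Total out = 150.5 kmol/h; y_A = 33.03 / 150.5 = 0.2195.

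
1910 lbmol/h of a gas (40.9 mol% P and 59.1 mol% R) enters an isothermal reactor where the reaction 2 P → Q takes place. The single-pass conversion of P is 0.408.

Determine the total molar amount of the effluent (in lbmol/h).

1750 lbmol/h

P reacted = 0.408 × 781.2 = 318.7 lbmol/h; ν_P = −2, so ξ = 318.7/2 = 159.4 lbmol/h.
Outlet amounts (n = n₀ + ν ξ):
  P: 781.2 − 2(159.4) = 462.5
  Q: 0 + 1(159.4) = 159.4
  R: 1129 (inert)
Total out = 462.5 + 159.4 + 1129 = 1751 lbmol/h.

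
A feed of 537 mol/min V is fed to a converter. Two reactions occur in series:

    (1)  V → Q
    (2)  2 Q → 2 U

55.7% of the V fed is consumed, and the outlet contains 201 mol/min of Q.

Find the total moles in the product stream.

537 mol/min

Conversion of V: V consumed = 1ξ₁ = 0.557 × 537 → ξ₁ = 299.1 mol/min.
Q balance: n_Q = 0 + 1ξ₁ − 2ξ₂ = 201 → ξ₂ = (1·299.1 − 201)/2 = 49.05 mol/min.
Outlet amounts (n = n₀ + Σ ν·ξ):
  V: 537 − 1(299.1) = 237.9
  Q: 0 + 1(299.1) − 2(49.05) = 201
  U: 0 + 2(49.05) = 98.11
Total out = 237.9 + 201 + 98.11 = 537 mol/min.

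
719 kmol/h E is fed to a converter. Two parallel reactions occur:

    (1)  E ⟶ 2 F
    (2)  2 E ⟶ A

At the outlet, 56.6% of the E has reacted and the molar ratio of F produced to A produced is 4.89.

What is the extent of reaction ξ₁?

Conversion of E: E consumed = 0.566 × 719 = 407 kmol/h = 1ξ₁ + 2ξ₂.
Selectivity: 2ξ₁ / (1ξ₂) = 4.89 → ξ₁ = 2.445 ξ₂.
Substitute: (1·2.445 + 2) ξ₂ = 407 → ξ₂ = 91.55 kmol/h, ξ₁ = 223.8 kmol/h.
Outlet amounts (n = n₀ + Σ ν·ξ):
  E: 719 − 1(223.8) − 2(91.55) = 312
  F: 0 + 2(223.8) = 447.7
  A: 0 + 1(91.55) = 91.55

ξ₁ = 224 kmol/h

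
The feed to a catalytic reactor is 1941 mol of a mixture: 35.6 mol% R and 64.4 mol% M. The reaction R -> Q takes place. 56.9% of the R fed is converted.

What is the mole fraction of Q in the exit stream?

0.203

R reacted = 0.569 × 691 = 393.2 mol; ν_R = −1, so ξ = 393.2/1 = 393.2 mol.
Outlet amounts (n = n₀ + ν ξ):
  R: 691 − 1(393.2) = 297.8
  Q: 0 + 1(393.2) = 393.2
  M: 1250 (inert)
Total out = 1941 mol; y_Q = 393.2 / 1941 = 0.2026.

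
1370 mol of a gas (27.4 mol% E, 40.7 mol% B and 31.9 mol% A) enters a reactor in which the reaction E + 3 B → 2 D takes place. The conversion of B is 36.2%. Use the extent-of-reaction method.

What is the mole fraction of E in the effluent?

B reacted = 0.362 × 557.6 = 201.8 mol; ν_B = −3, so ξ = 201.8/3 = 67.28 mol.
Outlet amounts (n = n₀ + ν ξ):
  E: 375.4 − 1(67.28) = 308.1
  B: 557.6 − 3(67.28) = 355.7
  D: 0 + 2(67.28) = 134.6
  A: 437 (inert)
Total out = 1235 mol; y_E = 308.1 / 1235 = 0.2494.

0.249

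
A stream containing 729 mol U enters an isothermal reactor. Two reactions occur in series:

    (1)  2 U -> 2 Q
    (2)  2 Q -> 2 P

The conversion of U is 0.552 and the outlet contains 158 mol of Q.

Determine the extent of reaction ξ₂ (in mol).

Conversion of U: U consumed = 2ξ₁ = 0.552 × 729 → ξ₁ = 201.2 mol.
Q balance: n_Q = 0 + 2ξ₁ − 2ξ₂ = 158 → ξ₂ = (2·201.2 − 158)/2 = 122.2 mol.
Outlet amounts (n = n₀ + Σ ν·ξ):
  U: 729 − 2(201.2) = 326.6
  Q: 0 + 2(201.2) − 2(122.2) = 158
  P: 0 + 2(122.2) = 244.4

ξ₂ = 122 mol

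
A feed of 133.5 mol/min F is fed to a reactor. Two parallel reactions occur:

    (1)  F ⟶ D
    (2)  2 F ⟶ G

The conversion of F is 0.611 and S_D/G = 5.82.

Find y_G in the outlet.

0.0848

Conversion of F: F consumed = 0.611 × 133.5 = 81.57 mol/min = 1ξ₁ + 2ξ₂.
Selectivity: 1ξ₁ / (1ξ₂) = 5.82 → ξ₁ = 5.82 ξ₂.
Substitute: (1·5.82 + 2) ξ₂ = 81.57 → ξ₂ = 10.43 mol/min, ξ₁ = 60.71 mol/min.
Outlet amounts (n = n₀ + Σ ν·ξ):
  F: 133.5 − 1(60.71) − 2(10.43) = 51.93
  D: 0 + 1(60.71) = 60.71
  G: 0 + 1(10.43) = 10.43
Total out = 123.1 mol/min; y_G = 10.43 / 123.1 = 0.08476.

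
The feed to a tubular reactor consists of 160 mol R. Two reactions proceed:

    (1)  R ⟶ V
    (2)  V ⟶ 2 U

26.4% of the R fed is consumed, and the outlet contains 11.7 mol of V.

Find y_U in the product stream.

Conversion of R: R consumed = 1ξ₁ = 0.264 × 160 → ξ₁ = 42.24 mol.
V balance: n_V = 0 + 1ξ₁ − 1ξ₂ = 11.7 → ξ₂ = (1·42.24 − 11.7)/1 = 30.54 mol.
Outlet amounts (n = n₀ + Σ ν·ξ):
  R: 160 − 1(42.24) = 117.8
  V: 0 + 1(42.24) − 1(30.54) = 11.7
  U: 0 + 2(30.54) = 61.08
Total out = 190.5 mol; y_U = 61.08 / 190.5 = 0.3206.

0.321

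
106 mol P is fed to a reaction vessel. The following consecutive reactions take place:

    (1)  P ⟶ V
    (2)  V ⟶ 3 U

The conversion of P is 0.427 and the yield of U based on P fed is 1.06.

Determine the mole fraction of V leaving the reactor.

0.0432

Conversion of P: P consumed = 1ξ₁ = 0.427 × 106 → ξ₁ = 45.26 mol.
Yield of U: 3ξ₂ / 106 = 1.06 → ξ₂ = 37.45 mol.
Outlet amounts (n = n₀ + Σ ν·ξ):
  P: 106 − 1(45.26) = 60.74
  V: 0 + 1(45.26) − 1(37.45) = 7.809
  U: 0 + 3(37.45) = 112.4
Total out = 180.9 mol; y_V = 7.809 / 180.9 = 0.04316.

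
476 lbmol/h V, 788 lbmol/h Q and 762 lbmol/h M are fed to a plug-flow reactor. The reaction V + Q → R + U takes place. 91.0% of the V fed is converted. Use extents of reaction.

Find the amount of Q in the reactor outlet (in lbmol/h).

V reacted = 0.91 × 476 = 433.2 lbmol/h; ν_V = −1, so ξ = 433.2/1 = 433.2 lbmol/h.
Outlet amounts (n = n₀ + ν ξ):
  V: 476 − 1(433.2) = 42.84
  Q: 788 − 1(433.2) = 354.8
  R: 0 + 1(433.2) = 433.2
  U: 0 + 1(433.2) = 433.2
  M: 762 (inert)

355 lbmol/h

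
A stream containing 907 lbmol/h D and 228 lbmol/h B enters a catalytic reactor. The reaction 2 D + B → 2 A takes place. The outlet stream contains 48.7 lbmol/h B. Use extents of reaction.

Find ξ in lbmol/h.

For B: n = n₀ − 1ξ → 48.7 = 228 − 1ξ, giving ξ = 179.3 lbmol/h.
Outlet amounts (n = n₀ + ν ξ):
  D: 907 − 2(179.3) = 548.4
  B: 228 − 1(179.3) = 48.7
  A: 0 + 2(179.3) = 358.6

ξ = 179 lbmol/h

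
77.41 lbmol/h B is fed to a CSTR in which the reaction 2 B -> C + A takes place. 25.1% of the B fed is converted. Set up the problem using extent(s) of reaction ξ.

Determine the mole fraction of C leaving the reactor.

0.126

B reacted = 0.251 × 77.41 = 19.43 lbmol/h; ν_B = −2, so ξ = 19.43/2 = 9.715 lbmol/h.
Outlet amounts (n = n₀ + ν ξ):
  B: 77.41 − 2(9.715) = 57.98
  C: 0 + 1(9.715) = 9.715
  A: 0 + 1(9.715) = 9.715
Total out = 77.41 lbmol/h; y_C = 9.715 / 77.41 = 0.1255.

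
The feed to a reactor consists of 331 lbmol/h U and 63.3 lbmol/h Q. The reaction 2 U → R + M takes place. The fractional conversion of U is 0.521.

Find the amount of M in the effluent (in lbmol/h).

U reacted = 0.521 × 331 = 172.5 lbmol/h; ν_U = −2, so ξ = 172.5/2 = 86.23 lbmol/h.
Outlet amounts (n = n₀ + ν ξ):
  U: 331 − 2(86.23) = 158.5
  R: 0 + 1(86.23) = 86.23
  M: 0 + 1(86.23) = 86.23
  Q: 63.3 (inert)

86.2 lbmol/h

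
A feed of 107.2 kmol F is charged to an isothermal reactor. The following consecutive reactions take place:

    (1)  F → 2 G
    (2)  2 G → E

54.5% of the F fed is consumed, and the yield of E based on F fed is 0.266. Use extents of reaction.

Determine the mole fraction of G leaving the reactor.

0.436

Conversion of F: F consumed = 1ξ₁ = 0.545 × 107.2 → ξ₁ = 58.42 kmol.
Yield of E: 1ξ₂ / 107.2 = 0.266 → ξ₂ = 28.52 kmol.
Outlet amounts (n = n₀ + Σ ν·ξ):
  F: 107.2 − 1(58.42) = 48.78
  G: 0 + 2(58.42) − 2(28.52) = 59.82
  E: 0 + 1(28.52) = 28.52
Total out = 137.1 kmol; y_G = 59.82 / 137.1 = 0.4363.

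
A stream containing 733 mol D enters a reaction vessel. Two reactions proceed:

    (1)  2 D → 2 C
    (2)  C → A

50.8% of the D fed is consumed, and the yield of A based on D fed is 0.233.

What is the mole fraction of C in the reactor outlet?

0.275

Conversion of D: D consumed = 2ξ₁ = 0.508 × 733 → ξ₁ = 186.2 mol.
Yield of A: 1ξ₂ / 733 = 0.233 → ξ₂ = 170.8 mol.
Outlet amounts (n = n₀ + Σ ν·ξ):
  D: 733 − 2(186.2) = 360.6
  C: 0 + 2(186.2) − 1(170.8) = 201.6
  A: 0 + 1(170.8) = 170.8
Total out = 733 mol; y_C = 201.6 / 733 = 0.275.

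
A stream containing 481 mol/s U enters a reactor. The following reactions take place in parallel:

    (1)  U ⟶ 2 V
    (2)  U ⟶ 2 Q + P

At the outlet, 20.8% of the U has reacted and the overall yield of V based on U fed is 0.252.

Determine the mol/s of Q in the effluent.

Yield of V: 2ξ₁ / 481 = 0.252 → ξ₁ = 60.61 mol/s.
Conversion of U: 1ξ₁ + 1ξ₂ = 0.208 × 481 = 100 → ξ₂ = 39.44 mol/s.
Outlet amounts (n = n₀ + Σ ν·ξ):
  U: 481 − 1(60.61) − 1(39.44) = 381
  V: 0 + 2(60.61) = 121.2
  Q: 0 + 2(39.44) = 78.88
  P: 0 + 1(39.44) = 39.44

78.9 mol/s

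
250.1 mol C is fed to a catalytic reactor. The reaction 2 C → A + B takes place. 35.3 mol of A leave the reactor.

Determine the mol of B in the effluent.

35.3 mol

For A: n = n₀ + 1ξ → 35.3 = 0 + 1ξ, giving ξ = 35.3 mol.
Outlet amounts (n = n₀ + ν ξ):
  C: 250.1 − 2(35.3) = 179.5
  A: 0 + 1(35.3) = 35.3
  B: 0 + 1(35.3) = 35.3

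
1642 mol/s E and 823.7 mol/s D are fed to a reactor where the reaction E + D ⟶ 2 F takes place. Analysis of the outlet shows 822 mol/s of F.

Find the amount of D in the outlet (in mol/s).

For F: n = n₀ + 2ξ → 822 = 0 + 2ξ, giving ξ = 411 mol/s.
Outlet amounts (n = n₀ + ν ξ):
  E: 1642 − 1(411) = 1231
  D: 823.7 − 1(411) = 412.7
  F: 0 + 2(411) = 822

413 mol/s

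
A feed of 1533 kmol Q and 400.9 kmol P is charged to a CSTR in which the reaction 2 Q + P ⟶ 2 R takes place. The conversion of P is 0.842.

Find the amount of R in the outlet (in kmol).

675 kmol

P reacted = 0.842 × 400.9 = 337.6 kmol; ν_P = −1, so ξ = 337.6/1 = 337.6 kmol.
Outlet amounts (n = n₀ + ν ξ):
  Q: 1533 − 2(337.6) = 857.9
  P: 400.9 − 1(337.6) = 63.34
  R: 0 + 2(337.6) = 675.1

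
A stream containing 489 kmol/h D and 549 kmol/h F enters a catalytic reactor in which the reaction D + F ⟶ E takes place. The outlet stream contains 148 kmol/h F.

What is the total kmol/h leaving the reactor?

637 kmol/h

For F: n = n₀ − 1ξ → 148 = 549 − 1ξ, giving ξ = 401 kmol/h.
Outlet amounts (n = n₀ + ν ξ):
  D: 489 − 1(401) = 88
  F: 549 − 1(401) = 148
  E: 0 + 1(401) = 401
Total out = 88 + 148 + 401 = 637 kmol/h.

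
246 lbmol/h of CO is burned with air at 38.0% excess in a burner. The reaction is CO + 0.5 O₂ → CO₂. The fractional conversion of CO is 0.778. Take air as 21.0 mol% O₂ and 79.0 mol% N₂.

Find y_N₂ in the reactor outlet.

0.666

Stoichiometric O₂ = 0.5 × 246 = 123 lbmol/h; O₂ fed = 123 × 1.380 = 169.7 lbmol/h.
N₂ fed = 169.7 × 79/21 = 638.5 lbmol/h.
Fuel reacted = 0.778 × 246 → ξ = 191.4 lbmol/h.
Outlet (n = n₀ + ν ξ):
  CO: 246 − 1(191.4) = 54.61
  O₂: 169.7 − 0.5(191.4) = 74.05
  N₂: 638.5 (inert)
  CO₂: 0 + 1(191.4) = 191.4
Total out = 958.6 lbmol/h; y_N₂ = 638.5 / 958.6 = 0.6661.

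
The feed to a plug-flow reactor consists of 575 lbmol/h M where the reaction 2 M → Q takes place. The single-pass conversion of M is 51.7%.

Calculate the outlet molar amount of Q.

149 lbmol/h

M reacted = 0.517 × 575 = 297.3 lbmol/h; ν_M = −2, so ξ = 297.3/2 = 148.6 lbmol/h.
Outlet amounts (n = n₀ + ν ξ):
  M: 575 − 2(148.6) = 277.7
  Q: 0 + 1(148.6) = 148.6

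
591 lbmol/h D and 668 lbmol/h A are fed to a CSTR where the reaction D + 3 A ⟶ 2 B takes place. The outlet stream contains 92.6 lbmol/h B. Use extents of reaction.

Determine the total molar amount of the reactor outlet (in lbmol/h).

For B: n = n₀ + 2ξ → 92.6 = 0 + 2ξ, giving ξ = 46.3 lbmol/h.
Outlet amounts (n = n₀ + ν ξ):
  D: 591 − 1(46.3) = 544.7
  A: 668 − 3(46.3) = 529.1
  B: 0 + 2(46.3) = 92.6
Total out = 544.7 + 529.1 + 92.6 = 1166 lbmol/h.

1170 lbmol/h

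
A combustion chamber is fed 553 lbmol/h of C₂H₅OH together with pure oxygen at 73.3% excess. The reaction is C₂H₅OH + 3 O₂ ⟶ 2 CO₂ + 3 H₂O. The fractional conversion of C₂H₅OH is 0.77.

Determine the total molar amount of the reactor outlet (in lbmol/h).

Stoichiometric O₂ = 3 × 553 = 1659 lbmol/h; O₂ fed = 1659 × 1.733 = 2875 lbmol/h.
Fuel reacted = 0.77 × 553 → ξ = 425.8 lbmol/h.
Outlet (n = n₀ + ν ξ):
  C₂H₅OH: 553 − 1(425.8) = 127.2
  O₂: 2875 − 3(425.8) = 1598
  CO₂: 0 + 2(425.8) = 851.6
  H₂O: 0 + 3(425.8) = 1277
Total out = 127.2 + 1598 + 851.6 + 1277 = 3854 lbmol/h.

3850 lbmol/h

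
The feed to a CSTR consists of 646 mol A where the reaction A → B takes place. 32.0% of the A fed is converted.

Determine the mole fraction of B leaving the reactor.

0.32

A reacted = 0.32 × 646 = 206.7 mol; ν_A = −1, so ξ = 206.7/1 = 206.7 mol.
Outlet amounts (n = n₀ + ν ξ):
  A: 646 − 1(206.7) = 439.3
  B: 0 + 1(206.7) = 206.7
Total out = 646 mol; y_B = 206.7 / 646 = 0.32.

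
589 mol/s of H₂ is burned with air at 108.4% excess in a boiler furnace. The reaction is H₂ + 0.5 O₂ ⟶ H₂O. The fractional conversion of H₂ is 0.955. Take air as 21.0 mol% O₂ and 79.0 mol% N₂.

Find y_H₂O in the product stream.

Stoichiometric O₂ = 0.5 × 589 = 294.5 mol/s; O₂ fed = 294.5 × 2.084 = 613.7 mol/s.
N₂ fed = 613.7 × 79/21 = 2309 mol/s.
Fuel reacted = 0.955 × 589 → ξ = 562.5 mol/s.
Outlet (n = n₀ + ν ξ):
  H₂: 589 − 1(562.5) = 26.5
  O₂: 613.7 − 0.5(562.5) = 332.5
  N₂: 2309 (inert)
  H₂O: 0 + 1(562.5) = 562.5
Total out = 3230 mol/s; y_H₂O = 562.5 / 3230 = 0.1741.

0.174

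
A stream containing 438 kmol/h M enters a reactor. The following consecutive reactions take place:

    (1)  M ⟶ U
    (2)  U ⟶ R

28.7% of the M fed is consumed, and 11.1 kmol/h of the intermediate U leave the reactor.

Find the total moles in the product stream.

438 kmol/h

Conversion of M: M consumed = 1ξ₁ = 0.287 × 438 → ξ₁ = 125.7 kmol/h.
U balance: n_U = 0 + 1ξ₁ − 1ξ₂ = 11.1 → ξ₂ = (1·125.7 − 11.1)/1 = 114.6 kmol/h.
Outlet amounts (n = n₀ + Σ ν·ξ):
  M: 438 − 1(125.7) = 312.3
  U: 0 + 1(125.7) − 1(114.6) = 11.1
  R: 0 + 1(114.6) = 114.6
Total out = 312.3 + 11.1 + 114.6 = 438 kmol/h.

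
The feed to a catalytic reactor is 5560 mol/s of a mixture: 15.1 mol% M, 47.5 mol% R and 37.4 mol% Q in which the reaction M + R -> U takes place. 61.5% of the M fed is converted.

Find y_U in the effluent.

0.102

M reacted = 0.615 × 839.6 = 516.3 mol/s; ν_M = −1, so ξ = 516.3/1 = 516.3 mol/s.
Outlet amounts (n = n₀ + ν ξ):
  M: 839.6 − 1(516.3) = 323.2
  R: 2641 − 1(516.3) = 2125
  U: 0 + 1(516.3) = 516.3
  Q: 2079 (inert)
Total out = 5044 mol/s; y_U = 516.3 / 5044 = 0.1024.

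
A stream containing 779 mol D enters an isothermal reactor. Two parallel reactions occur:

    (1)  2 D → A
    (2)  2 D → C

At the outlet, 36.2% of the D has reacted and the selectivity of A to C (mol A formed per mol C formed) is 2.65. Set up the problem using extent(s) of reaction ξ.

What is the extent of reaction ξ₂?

ξ₂ = 38.6 mol

Conversion of D: D consumed = 0.362 × 779 = 282 mol = 2ξ₁ + 2ξ₂.
Selectivity: 1ξ₁ / (1ξ₂) = 2.65 → ξ₁ = 2.65 ξ₂.
Substitute: (2·2.65 + 2) ξ₂ = 282 → ξ₂ = 38.63 mol, ξ₁ = 102.4 mol.
Outlet amounts (n = n₀ + Σ ν·ξ):
  D: 779 − 2(102.4) − 2(38.63) = 497
  A: 0 + 1(102.4) = 102.4
  C: 0 + 1(38.63) = 38.63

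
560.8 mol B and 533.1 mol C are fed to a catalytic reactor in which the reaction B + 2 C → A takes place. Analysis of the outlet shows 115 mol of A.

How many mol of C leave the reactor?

For A: n = n₀ + 1ξ → 115 = 0 + 1ξ, giving ξ = 115 mol.
Outlet amounts (n = n₀ + ν ξ):
  B: 560.8 − 1(115) = 445.8
  C: 533.1 − 2(115) = 303.1
  A: 0 + 1(115) = 115

303 mol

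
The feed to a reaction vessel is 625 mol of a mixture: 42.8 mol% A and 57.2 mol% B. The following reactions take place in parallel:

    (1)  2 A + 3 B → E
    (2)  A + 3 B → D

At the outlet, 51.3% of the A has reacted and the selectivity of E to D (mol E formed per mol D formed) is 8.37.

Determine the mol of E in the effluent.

64.7 mol

Conversion of A: A consumed = 0.513 × 267.5 = 137.2 mol = 2ξ₁ + 1ξ₂.
Selectivity: 1ξ₁ / (1ξ₂) = 8.37 → ξ₁ = 8.37 ξ₂.
Substitute: (2·8.37 + 1) ξ₂ = 137.2 → ξ₂ = 7.735 mol, ξ₁ = 64.75 mol.
Outlet amounts (n = n₀ + Σ ν·ξ):
  A: 267.5 − 2(64.75) − 1(7.735) = 130.3
  B: 357.5 − 3(64.75) − 3(7.735) = 140.1
  E: 0 + 1(64.75) = 64.75
  D: 0 + 1(7.735) = 7.735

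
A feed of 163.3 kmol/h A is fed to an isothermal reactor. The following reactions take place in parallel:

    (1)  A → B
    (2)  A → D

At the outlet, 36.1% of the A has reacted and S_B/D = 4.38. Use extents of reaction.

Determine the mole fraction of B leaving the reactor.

Conversion of A: A consumed = 0.361 × 163.3 = 58.95 kmol/h = 1ξ₁ + 1ξ₂.
Selectivity: 1ξ₁ / (1ξ₂) = 4.38 → ξ₁ = 4.38 ξ₂.
Substitute: (1·4.38 + 1) ξ₂ = 58.95 → ξ₂ = 10.96 kmol/h, ξ₁ = 47.99 kmol/h.
Outlet amounts (n = n₀ + Σ ν·ξ):
  A: 163.3 − 1(47.99) − 1(10.96) = 104.3
  B: 0 + 1(47.99) = 47.99
  D: 0 + 1(10.96) = 10.96
Total out = 163.3 kmol/h; y_B = 47.99 / 163.3 = 0.2939.

0.294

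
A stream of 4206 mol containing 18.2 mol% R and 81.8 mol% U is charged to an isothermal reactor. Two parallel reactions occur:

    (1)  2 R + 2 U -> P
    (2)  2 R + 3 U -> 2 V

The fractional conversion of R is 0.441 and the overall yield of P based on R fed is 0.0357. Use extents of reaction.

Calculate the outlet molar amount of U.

2960 mol

Yield of P: 1ξ₁ / 765.5 = 0.0357 → ξ₁ = 27.33 mol.
Conversion of R: 2ξ₁ + 2ξ₂ = 0.441 × 765.5 = 337.6 → ξ₂ = 141.5 mol.
Outlet amounts (n = n₀ + Σ ν·ξ):
  R: 765.5 − 2(27.33) − 2(141.5) = 427.9
  U: 3441 − 2(27.33) − 3(141.5) = 2961
  P: 0 + 1(27.33) = 27.33
  V: 0 + 2(141.5) = 282.9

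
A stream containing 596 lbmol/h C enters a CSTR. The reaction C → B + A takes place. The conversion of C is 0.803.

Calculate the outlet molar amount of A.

479 lbmol/h

C reacted = 0.803 × 596 = 478.6 lbmol/h; ν_C = −1, so ξ = 478.6/1 = 478.6 lbmol/h.
Outlet amounts (n = n₀ + ν ξ):
  C: 596 − 1(478.6) = 117.4
  B: 0 + 1(478.6) = 478.6
  A: 0 + 1(478.6) = 478.6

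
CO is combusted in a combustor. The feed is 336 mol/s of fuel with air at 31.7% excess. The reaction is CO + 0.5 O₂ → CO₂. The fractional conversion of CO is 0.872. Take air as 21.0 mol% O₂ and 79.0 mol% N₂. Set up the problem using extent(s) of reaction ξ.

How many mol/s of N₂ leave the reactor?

Stoichiometric O₂ = 0.5 × 336 = 168 mol/s; O₂ fed = 168 × 1.317 = 221.3 mol/s.
N₂ fed = 221.3 × 79/21 = 832.3 mol/s.
Fuel reacted = 0.872 × 336 → ξ = 293 mol/s.
Outlet (n = n₀ + ν ξ):
  CO: 336 − 1(293) = 43.01
  O₂: 221.3 − 0.5(293) = 74.76
  N₂: 832.3 (inert)
  CO₂: 0 + 1(293) = 293

832 mol/s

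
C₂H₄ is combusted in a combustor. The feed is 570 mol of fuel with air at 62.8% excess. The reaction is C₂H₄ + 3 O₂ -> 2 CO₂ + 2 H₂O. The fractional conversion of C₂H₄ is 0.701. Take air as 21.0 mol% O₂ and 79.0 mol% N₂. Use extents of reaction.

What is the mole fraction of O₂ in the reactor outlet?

0.115

Stoichiometric O₂ = 3 × 570 = 1710 mol; O₂ fed = 1710 × 1.628 = 2784 mol.
N₂ fed = 2784 × 79/21 = 10470 mol.
Fuel reacted = 0.701 × 570 → ξ = 399.6 mol.
Outlet (n = n₀ + ν ξ):
  C₂H₄: 570 − 1(399.6) = 170.4
  O₂: 2784 − 3(399.6) = 1585
  N₂: 10470 (inert)
  CO₂: 0 + 2(399.6) = 799.1
  H₂O: 0 + 2(399.6) = 799.1
Total out = 13830 mol; y_O₂ = 1585 / 13830 = 0.1146.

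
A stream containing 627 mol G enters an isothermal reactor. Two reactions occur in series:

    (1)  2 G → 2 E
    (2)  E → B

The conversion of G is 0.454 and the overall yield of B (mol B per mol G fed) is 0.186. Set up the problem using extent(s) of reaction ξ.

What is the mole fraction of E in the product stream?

0.268

Conversion of G: G consumed = 2ξ₁ = 0.454 × 627 → ξ₁ = 142.3 mol.
Yield of B: 1ξ₂ / 627 = 0.186 → ξ₂ = 116.6 mol.
Outlet amounts (n = n₀ + Σ ν·ξ):
  G: 627 − 2(142.3) = 342.3
  E: 0 + 2(142.3) − 1(116.6) = 168
  B: 0 + 1(116.6) = 116.6
Total out = 627 mol; y_E = 168 / 627 = 0.268.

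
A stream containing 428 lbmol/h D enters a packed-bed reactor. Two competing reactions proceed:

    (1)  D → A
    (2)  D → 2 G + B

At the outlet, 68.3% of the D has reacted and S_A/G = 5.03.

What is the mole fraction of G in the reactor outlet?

0.11

Conversion of D: D consumed = 0.683 × 428 = 292.3 lbmol/h = 1ξ₁ + 1ξ₂.
Selectivity: 1ξ₁ / (2ξ₂) = 5.03 → ξ₁ = 10.06 ξ₂.
Substitute: (1·10.06 + 1) ξ₂ = 292.3 → ξ₂ = 26.43 lbmol/h, ξ₁ = 265.9 lbmol/h.
Outlet amounts (n = n₀ + Σ ν·ξ):
  D: 428 − 1(265.9) − 1(26.43) = 135.7
  A: 0 + 1(265.9) = 265.9
  G: 0 + 2(26.43) = 52.86
  B: 0 + 1(26.43) = 26.43
Total out = 480.9 lbmol/h; y_G = 52.86 / 480.9 = 0.1099.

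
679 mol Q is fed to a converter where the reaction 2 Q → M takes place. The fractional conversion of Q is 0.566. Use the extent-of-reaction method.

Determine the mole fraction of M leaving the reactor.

0.395

Q reacted = 0.566 × 679 = 384.3 mol; ν_Q = −2, so ξ = 384.3/2 = 192.2 mol.
Outlet amounts (n = n₀ + ν ξ):
  Q: 679 − 2(192.2) = 294.7
  M: 0 + 1(192.2) = 192.2
Total out = 486.8 mol; y_M = 192.2 / 486.8 = 0.3947.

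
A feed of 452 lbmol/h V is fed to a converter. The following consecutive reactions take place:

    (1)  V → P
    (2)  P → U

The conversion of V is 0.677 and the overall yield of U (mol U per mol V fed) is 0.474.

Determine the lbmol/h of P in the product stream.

Conversion of V: V consumed = 1ξ₁ = 0.677 × 452 → ξ₁ = 306 lbmol/h.
Yield of U: 1ξ₂ / 452 = 0.474 → ξ₂ = 214.2 lbmol/h.
Outlet amounts (n = n₀ + Σ ν·ξ):
  V: 452 − 1(306) = 146
  P: 0 + 1(306) − 1(214.2) = 91.76
  U: 0 + 1(214.2) = 214.2

91.8 lbmol/h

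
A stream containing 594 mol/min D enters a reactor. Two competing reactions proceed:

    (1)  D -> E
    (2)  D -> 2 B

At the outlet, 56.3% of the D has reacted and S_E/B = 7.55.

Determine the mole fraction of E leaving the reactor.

0.51

Conversion of D: D consumed = 0.563 × 594 = 334.4 mol/min = 1ξ₁ + 1ξ₂.
Selectivity: 1ξ₁ / (2ξ₂) = 7.55 → ξ₁ = 15.1 ξ₂.
Substitute: (1·15.1 + 1) ξ₂ = 334.4 → ξ₂ = 20.77 mol/min, ξ₁ = 313.7 mol/min.
Outlet amounts (n = n₀ + Σ ν·ξ):
  D: 594 − 1(313.7) − 1(20.77) = 259.6
  E: 0 + 1(313.7) = 313.7
  B: 0 + 2(20.77) = 41.54
Total out = 614.8 mol/min; y_E = 313.7 / 614.8 = 0.5102.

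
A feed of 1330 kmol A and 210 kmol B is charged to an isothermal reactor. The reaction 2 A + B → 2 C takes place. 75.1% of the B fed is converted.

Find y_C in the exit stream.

0.228

B reacted = 0.751 × 210 = 157.7 kmol; ν_B = −1, so ξ = 157.7/1 = 157.7 kmol.
Outlet amounts (n = n₀ + ν ξ):
  A: 1330 − 2(157.7) = 1015
  B: 210 − 1(157.7) = 52.29
  C: 0 + 2(157.7) = 315.4
Total out = 1382 kmol; y_C = 315.4 / 1382 = 0.2282.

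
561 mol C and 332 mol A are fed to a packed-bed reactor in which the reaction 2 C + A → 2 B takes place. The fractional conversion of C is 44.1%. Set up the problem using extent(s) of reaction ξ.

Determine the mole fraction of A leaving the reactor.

C reacted = 0.441 × 561 = 247.4 mol; ν_C = −2, so ξ = 247.4/2 = 123.7 mol.
Outlet amounts (n = n₀ + ν ξ):
  C: 561 − 2(123.7) = 313.6
  A: 332 − 1(123.7) = 208.3
  B: 0 + 2(123.7) = 247.4
Total out = 769.3 mol; y_A = 208.3 / 769.3 = 0.2708.

0.271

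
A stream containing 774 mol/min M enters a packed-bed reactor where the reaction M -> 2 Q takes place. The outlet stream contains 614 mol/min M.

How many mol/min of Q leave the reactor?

320 mol/min

For M: n = n₀ − 1ξ → 614 = 774 − 1ξ, giving ξ = 160 mol/min.
Outlet amounts (n = n₀ + ν ξ):
  M: 774 − 1(160) = 614
  Q: 0 + 2(160) = 320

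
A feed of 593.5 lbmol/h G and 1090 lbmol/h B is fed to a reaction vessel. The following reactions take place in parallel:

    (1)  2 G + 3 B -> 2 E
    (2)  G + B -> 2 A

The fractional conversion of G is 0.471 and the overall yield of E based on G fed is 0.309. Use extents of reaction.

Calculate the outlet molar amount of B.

719 lbmol/h

Yield of E: 2ξ₁ / 593.5 = 0.309 → ξ₁ = 91.7 lbmol/h.
Conversion of G: 2ξ₁ + 1ξ₂ = 0.471 × 593.5 = 279.5 → ξ₂ = 96.15 lbmol/h.
Outlet amounts (n = n₀ + Σ ν·ξ):
  G: 593.5 − 2(91.7) − 1(96.15) = 314
  B: 1090 − 3(91.7) − 1(96.15) = 718.8
  E: 0 + 2(91.7) = 183.4
  A: 0 + 2(96.15) = 192.3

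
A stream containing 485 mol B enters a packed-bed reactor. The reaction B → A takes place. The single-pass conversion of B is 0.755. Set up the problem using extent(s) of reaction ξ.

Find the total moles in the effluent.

B reacted = 0.755 × 485 = 366.2 mol; ν_B = −1, so ξ = 366.2/1 = 366.2 mol.
Outlet amounts (n = n₀ + ν ξ):
  B: 485 − 1(366.2) = 118.8
  A: 0 + 1(366.2) = 366.2
Total out = 118.8 + 366.2 = 485 mol.

485 mol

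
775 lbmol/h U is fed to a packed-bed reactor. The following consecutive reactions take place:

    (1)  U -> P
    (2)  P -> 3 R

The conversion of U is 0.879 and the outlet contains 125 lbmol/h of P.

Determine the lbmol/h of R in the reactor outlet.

Conversion of U: U consumed = 1ξ₁ = 0.879 × 775 → ξ₁ = 681.2 lbmol/h.
P balance: n_P = 0 + 1ξ₁ − 1ξ₂ = 125 → ξ₂ = (1·681.2 − 125)/1 = 556.2 lbmol/h.
Outlet amounts (n = n₀ + Σ ν·ξ):
  U: 775 − 1(681.2) = 93.77
  P: 0 + 1(681.2) − 1(556.2) = 125
  R: 0 + 3(556.2) = 1669

1670 lbmol/h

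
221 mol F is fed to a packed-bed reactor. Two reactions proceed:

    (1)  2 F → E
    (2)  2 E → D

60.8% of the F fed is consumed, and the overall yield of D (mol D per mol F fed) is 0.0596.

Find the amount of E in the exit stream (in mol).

40.8 mol

Conversion of F: F consumed = 2ξ₁ = 0.608 × 221 → ξ₁ = 67.18 mol.
Yield of D: 1ξ₂ / 221 = 0.0596 → ξ₂ = 13.17 mol.
Outlet amounts (n = n₀ + Σ ν·ξ):
  F: 221 − 2(67.18) = 86.63
  E: 0 + 1(67.18) − 2(13.17) = 40.84
  D: 0 + 1(13.17) = 13.17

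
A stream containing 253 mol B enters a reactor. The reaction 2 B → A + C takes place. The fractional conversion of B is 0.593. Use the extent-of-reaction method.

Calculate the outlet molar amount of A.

B reacted = 0.593 × 253 = 150 mol; ν_B = −2, so ξ = 150/2 = 75.01 mol.
Outlet amounts (n = n₀ + ν ξ):
  B: 253 − 2(75.01) = 103
  A: 0 + 1(75.01) = 75.01
  C: 0 + 1(75.01) = 75.01

75 mol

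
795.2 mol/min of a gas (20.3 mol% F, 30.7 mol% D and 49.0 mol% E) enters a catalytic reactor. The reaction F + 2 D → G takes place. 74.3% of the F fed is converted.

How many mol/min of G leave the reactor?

F reacted = 0.743 × 161.4 = 119.9 mol/min; ν_F = −1, so ξ = 119.9/1 = 119.9 mol/min.
Outlet amounts (n = n₀ + ν ξ):
  F: 161.4 − 1(119.9) = 41.49
  D: 244.1 − 2(119.9) = 4.248
  G: 0 + 1(119.9) = 119.9
  E: 389.6 (inert)

120 mol/min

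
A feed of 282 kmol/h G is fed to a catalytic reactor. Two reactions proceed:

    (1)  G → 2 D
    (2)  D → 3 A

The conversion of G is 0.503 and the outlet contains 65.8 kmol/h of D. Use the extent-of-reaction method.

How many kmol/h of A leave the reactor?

Conversion of G: G consumed = 1ξ₁ = 0.503 × 282 → ξ₁ = 141.8 kmol/h.
D balance: n_D = 0 + 2ξ₁ − 1ξ₂ = 65.8 → ξ₂ = (2·141.8 − 65.8)/1 = 217.9 kmol/h.
Outlet amounts (n = n₀ + Σ ν·ξ):
  G: 282 − 1(141.8) = 140.2
  D: 0 + 2(141.8) − 1(217.9) = 65.8
  A: 0 + 3(217.9) = 653.7

654 kmol/h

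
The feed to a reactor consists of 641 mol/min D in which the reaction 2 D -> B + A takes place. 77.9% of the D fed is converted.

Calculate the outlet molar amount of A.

D reacted = 0.779 × 641 = 499.3 mol/min; ν_D = −2, so ξ = 499.3/2 = 249.7 mol/min.
Outlet amounts (n = n₀ + ν ξ):
  D: 641 − 2(249.7) = 141.7
  B: 0 + 1(249.7) = 249.7
  A: 0 + 1(249.7) = 249.7

250 mol/min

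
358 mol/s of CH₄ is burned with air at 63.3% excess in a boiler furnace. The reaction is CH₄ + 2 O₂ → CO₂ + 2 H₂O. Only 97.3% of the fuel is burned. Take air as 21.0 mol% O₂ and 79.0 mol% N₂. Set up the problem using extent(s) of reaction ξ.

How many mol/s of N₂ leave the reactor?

4400 mol/s

Stoichiometric O₂ = 2 × 358 = 716 mol/s; O₂ fed = 716 × 1.633 = 1169 mol/s.
N₂ fed = 1169 × 79/21 = 4399 mol/s.
Fuel reacted = 0.973 × 358 → ξ = 348.3 mol/s.
Outlet (n = n₀ + ν ξ):
  CH₄: 358 − 1(348.3) = 9.666
  O₂: 1169 − 2(348.3) = 472.6
  N₂: 4399 (inert)
  CO₂: 0 + 1(348.3) = 348.3
  H₂O: 0 + 2(348.3) = 696.7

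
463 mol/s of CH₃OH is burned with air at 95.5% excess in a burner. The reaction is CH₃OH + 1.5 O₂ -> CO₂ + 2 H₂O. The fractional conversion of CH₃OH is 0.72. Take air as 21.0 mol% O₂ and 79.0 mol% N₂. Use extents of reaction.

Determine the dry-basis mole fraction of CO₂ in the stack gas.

0.0519

Stoichiometric O₂ = 1.5 × 463 = 694.5 mol/s; O₂ fed = 694.5 × 1.955 = 1358 mol/s.
N₂ fed = 1358 × 79/21 = 5108 mol/s.
Fuel reacted = 0.72 × 463 → ξ = 333.4 mol/s.
Outlet (n = n₀ + ν ξ):
  CH₃OH: 463 − 1(333.4) = 129.6
  O₂: 1358 − 1.5(333.4) = 857.7
  N₂: 5108 (inert)
  CO₂: 0 + 1(333.4) = 333.4
  H₂O: 0 + 2(333.4) = 666.7
Dry total = 6428 mol/s; y_CO₂ (dry) = 333.4 / 6428 = 0.05186.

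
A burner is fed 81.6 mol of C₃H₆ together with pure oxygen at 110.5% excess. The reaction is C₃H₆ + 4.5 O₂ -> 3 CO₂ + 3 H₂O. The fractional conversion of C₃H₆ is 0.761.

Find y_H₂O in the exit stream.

0.21

Stoichiometric O₂ = 4.5 × 81.6 = 367.2 mol; O₂ fed = 367.2 × 2.105 = 773 mol.
Fuel reacted = 0.761 × 81.6 → ξ = 62.1 mol.
Outlet (n = n₀ + ν ξ):
  C₃H₆: 81.6 − 1(62.1) = 19.5
  O₂: 773 − 4.5(62.1) = 493.5
  CO₂: 0 + 3(62.1) = 186.3
  H₂O: 0 + 3(62.1) = 186.3
Total out = 885.6 mol; y_H₂O = 186.3 / 885.6 = 0.2104.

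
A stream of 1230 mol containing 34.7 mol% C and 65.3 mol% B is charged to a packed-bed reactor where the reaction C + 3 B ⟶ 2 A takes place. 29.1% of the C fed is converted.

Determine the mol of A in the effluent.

248 mol

C reacted = 0.291 × 426.8 = 124.2 mol; ν_C = −1, so ξ = 124.2/1 = 124.2 mol.
Outlet amounts (n = n₀ + ν ξ):
  C: 426.8 − 1(124.2) = 302.6
  B: 803.2 − 3(124.2) = 430.6
  A: 0 + 2(124.2) = 248.4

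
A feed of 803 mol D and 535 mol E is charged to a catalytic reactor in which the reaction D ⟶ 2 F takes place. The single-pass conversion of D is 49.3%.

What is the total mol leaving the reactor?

D reacted = 0.493 × 803 = 395.9 mol; ν_D = −1, so ξ = 395.9/1 = 395.9 mol.
Outlet amounts (n = n₀ + ν ξ):
  D: 803 − 1(395.9) = 407.1
  F: 0 + 2(395.9) = 791.8
  E: 535 (inert)
Total out = 407.1 + 791.8 + 535 = 1734 mol.

1730 mol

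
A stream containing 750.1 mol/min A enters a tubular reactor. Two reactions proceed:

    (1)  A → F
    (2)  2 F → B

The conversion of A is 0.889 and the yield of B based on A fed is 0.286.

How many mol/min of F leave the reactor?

Conversion of A: A consumed = 1ξ₁ = 0.889 × 750.1 → ξ₁ = 666.8 mol/min.
Yield of B: 1ξ₂ / 750.1 = 0.286 → ξ₂ = 214.5 mol/min.
Outlet amounts (n = n₀ + Σ ν·ξ):
  A: 750.1 − 1(666.8) = 83.26
  F: 0 + 1(666.8) − 2(214.5) = 237.8
  B: 0 + 1(214.5) = 214.5

238 mol/min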